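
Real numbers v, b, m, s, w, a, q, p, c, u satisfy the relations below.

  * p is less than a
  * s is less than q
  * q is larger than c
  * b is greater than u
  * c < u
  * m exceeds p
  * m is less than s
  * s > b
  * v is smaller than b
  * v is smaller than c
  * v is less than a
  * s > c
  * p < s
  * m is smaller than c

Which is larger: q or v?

q

The relevant relations are v < c; c < u; u < b; b < s; s < q.
Together: v < c < u < b < s < q.
So v < q; q is the larger of the two.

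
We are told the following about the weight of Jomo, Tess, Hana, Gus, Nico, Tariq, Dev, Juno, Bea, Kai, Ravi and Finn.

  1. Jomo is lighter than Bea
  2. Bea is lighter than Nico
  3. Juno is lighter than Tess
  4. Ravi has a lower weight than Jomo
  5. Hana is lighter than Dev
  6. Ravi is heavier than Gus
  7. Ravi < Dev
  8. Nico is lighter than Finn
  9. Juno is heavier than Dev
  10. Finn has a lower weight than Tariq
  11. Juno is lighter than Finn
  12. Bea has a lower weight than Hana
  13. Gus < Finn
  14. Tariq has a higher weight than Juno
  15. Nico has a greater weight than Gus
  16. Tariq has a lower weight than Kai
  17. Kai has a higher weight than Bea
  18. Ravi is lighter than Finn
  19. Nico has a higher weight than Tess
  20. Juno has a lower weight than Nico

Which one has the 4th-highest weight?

Nico

Piecing the relations together gives one ordering: Gus < Ravi < Jomo < Bea < Hana < Dev < Juno < Tess < Nico < Finn < Tariq < Kai.
Counting 4 from the largest end gives Nico.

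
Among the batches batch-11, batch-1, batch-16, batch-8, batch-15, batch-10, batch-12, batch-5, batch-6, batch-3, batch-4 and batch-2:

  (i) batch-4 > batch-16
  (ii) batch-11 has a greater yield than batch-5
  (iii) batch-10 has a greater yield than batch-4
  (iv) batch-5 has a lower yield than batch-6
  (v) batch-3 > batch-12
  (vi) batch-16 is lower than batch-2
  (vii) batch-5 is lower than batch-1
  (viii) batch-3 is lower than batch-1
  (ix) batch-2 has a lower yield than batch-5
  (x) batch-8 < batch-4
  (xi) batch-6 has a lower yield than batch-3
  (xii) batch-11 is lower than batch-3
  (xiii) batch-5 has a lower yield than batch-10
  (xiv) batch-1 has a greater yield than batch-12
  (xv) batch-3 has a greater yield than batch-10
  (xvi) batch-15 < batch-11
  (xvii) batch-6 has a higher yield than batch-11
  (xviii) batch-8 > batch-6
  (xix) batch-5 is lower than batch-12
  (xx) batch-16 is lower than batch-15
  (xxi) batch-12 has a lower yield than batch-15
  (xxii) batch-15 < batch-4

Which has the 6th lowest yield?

batch-11

Chaining the given pairs: batch-16 < batch-2 < batch-5 < batch-12 < batch-15 < batch-11 < batch-6 < batch-8 < batch-4 < batch-10 < batch-3 < batch-1.
The 6th smallest is batch-11.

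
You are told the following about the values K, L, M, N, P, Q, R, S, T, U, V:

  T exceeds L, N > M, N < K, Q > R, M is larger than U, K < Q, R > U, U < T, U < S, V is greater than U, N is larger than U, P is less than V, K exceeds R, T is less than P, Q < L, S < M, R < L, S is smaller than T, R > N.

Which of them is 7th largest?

The consecutive relations fix a unique order: U < S < M < N < R < K < Q < L < T < P < V.
Counting 7 from the largest end gives R.

R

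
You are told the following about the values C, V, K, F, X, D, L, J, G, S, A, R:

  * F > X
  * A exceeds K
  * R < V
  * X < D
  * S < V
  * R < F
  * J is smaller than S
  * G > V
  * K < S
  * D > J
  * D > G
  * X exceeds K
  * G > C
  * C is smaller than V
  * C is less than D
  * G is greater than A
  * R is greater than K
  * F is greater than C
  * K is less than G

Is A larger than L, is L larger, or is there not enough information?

Following every chain through A: above A we get G, D; below A we get K.
L is not reached, and no chain runs the other way from L to A.
So the given relations leave the order of A and L undetermined.

undetermined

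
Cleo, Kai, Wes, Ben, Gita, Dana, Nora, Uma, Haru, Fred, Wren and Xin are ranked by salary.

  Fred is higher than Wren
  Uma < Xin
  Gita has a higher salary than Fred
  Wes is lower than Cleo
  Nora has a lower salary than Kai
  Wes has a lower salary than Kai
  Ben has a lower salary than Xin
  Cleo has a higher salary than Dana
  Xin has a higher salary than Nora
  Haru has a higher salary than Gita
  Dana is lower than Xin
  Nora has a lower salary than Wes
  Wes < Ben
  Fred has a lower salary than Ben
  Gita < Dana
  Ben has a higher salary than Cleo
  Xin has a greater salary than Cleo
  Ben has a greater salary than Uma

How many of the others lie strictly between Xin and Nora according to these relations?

3

The relations place Nora below Xin. An element lies strictly between them when it is forced above Nora and also forced below Xin.
Above Nora: {Wes, Cleo, Ben, Kai}. Below Xin: {Wren, Fred, Gita, Wes, Uma, Dana, Cleo, Ben}.
Intersection: {Wes, Cleo, Ben} — 3.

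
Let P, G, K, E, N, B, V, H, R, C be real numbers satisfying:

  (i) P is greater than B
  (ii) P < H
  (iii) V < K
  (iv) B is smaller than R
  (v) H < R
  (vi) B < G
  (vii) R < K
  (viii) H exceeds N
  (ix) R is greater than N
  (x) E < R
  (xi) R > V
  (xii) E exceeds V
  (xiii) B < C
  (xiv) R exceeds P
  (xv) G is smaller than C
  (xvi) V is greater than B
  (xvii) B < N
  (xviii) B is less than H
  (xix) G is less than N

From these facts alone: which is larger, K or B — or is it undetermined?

B < P and P < H give B < H.
Then H < R extends the chain to R.
With R < K: B < P < H < R < K.
So K is larger.

K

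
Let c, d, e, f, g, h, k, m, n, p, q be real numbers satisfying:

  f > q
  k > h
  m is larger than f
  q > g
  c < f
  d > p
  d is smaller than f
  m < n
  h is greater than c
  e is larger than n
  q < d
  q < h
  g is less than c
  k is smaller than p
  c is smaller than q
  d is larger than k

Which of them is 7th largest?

Piecing the relations together gives one ordering: g < c < q < h < k < p < d < f < m < n < e.
Counting 7 from the largest end gives k.

k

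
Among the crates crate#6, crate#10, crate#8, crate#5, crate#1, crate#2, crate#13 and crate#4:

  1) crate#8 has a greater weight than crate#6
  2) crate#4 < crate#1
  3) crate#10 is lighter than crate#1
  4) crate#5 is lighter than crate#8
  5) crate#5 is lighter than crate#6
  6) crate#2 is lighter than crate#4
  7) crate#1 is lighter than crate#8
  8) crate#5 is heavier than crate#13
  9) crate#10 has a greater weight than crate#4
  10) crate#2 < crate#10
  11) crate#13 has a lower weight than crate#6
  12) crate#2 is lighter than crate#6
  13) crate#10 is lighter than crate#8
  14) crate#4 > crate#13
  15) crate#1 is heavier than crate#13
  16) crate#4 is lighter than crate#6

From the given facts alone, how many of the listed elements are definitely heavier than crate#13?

6

The elements the relations force above crate#13 are crate#5, crate#4, crate#10, crate#1, crate#6, crate#8 — no chain reaches any other.
That is 6.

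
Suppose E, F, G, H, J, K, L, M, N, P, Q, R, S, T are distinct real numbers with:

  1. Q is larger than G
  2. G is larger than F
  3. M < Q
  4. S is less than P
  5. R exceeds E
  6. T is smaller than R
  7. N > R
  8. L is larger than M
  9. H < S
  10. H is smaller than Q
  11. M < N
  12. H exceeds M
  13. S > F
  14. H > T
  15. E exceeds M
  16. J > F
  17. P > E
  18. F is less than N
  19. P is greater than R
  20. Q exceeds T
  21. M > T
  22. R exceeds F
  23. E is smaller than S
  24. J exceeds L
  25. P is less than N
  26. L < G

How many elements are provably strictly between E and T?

1

Chaining upward from T reaches: M, H, L, J, G, Q, R, S, P, N.
Chaining downward from E reaches: M.
Strictly between T and E are those in both lists: M — 1 element.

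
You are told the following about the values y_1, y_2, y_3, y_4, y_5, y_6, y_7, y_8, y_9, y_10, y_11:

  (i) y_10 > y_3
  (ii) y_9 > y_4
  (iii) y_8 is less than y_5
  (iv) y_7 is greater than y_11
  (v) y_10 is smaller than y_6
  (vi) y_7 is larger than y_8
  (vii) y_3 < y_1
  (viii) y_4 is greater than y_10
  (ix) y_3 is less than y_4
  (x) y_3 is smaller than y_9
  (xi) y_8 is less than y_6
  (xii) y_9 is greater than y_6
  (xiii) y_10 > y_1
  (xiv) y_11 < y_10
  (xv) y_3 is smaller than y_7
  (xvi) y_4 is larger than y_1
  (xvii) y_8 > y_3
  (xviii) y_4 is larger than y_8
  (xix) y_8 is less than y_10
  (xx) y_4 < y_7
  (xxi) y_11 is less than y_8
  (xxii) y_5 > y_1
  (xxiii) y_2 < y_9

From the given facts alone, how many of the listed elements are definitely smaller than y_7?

The elements the relations force below y_7 are y_3, y_11, y_8, y_1, y_10, y_4 — no chain reaches any other.
That is 6.

6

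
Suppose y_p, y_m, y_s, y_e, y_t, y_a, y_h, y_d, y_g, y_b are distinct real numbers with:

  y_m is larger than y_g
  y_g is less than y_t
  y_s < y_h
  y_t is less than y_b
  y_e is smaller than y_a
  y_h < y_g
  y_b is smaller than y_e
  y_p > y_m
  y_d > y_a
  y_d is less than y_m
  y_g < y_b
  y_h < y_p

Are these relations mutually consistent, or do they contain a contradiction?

consistent

The single ordering y_s < y_h < y_g < y_t < y_b < y_e < y_a < y_d < y_m < y_p satisfies every listed relation, so no contradiction arises.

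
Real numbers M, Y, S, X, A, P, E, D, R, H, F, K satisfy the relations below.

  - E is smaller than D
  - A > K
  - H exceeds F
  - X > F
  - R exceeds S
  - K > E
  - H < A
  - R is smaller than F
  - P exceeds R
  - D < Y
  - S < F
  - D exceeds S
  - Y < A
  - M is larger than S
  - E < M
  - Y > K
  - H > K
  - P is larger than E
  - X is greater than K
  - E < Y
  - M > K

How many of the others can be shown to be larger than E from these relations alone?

8

Directly above E: K, D, M, P, Y.
One step further: X, H, A (8 so far).
No other element is forced above E by the given relations, so the count is 8.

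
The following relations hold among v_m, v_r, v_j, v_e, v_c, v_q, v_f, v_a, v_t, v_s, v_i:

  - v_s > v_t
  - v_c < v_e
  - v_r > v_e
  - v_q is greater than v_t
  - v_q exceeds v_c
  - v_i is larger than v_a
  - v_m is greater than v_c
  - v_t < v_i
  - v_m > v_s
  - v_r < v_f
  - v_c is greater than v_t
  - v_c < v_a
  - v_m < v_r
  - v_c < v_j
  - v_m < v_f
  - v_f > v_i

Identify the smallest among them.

v_t

v_c is not least since v_t < v_c; v_e is not least since v_c < v_e; v_a is not least since v_c < v_a; v_s is not least since v_t < v_s; v_i is not least since v_t < v_i; v_j is not least since v_c < v_j; v_m is not least since v_c < v_m; v_q is not least since v_c < v_q; v_r is not least since v_m < v_r; v_f is not least since v_r < v_f.
Only v_t has nothing below it, so v_t is the smallest.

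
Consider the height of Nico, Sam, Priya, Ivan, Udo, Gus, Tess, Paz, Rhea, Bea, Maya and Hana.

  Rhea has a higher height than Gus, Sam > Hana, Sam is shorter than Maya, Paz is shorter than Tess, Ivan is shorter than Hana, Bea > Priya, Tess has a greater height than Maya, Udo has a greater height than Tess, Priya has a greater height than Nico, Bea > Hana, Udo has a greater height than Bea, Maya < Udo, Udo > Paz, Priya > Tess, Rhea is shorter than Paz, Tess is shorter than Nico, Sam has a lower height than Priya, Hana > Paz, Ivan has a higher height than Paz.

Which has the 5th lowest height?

The consecutive relations fix a unique order: Gus < Rhea < Paz < Ivan < Hana < Sam < Maya < Tess < Nico < Priya < Bea < Udo.
The 5th smallest is Hana.

Hana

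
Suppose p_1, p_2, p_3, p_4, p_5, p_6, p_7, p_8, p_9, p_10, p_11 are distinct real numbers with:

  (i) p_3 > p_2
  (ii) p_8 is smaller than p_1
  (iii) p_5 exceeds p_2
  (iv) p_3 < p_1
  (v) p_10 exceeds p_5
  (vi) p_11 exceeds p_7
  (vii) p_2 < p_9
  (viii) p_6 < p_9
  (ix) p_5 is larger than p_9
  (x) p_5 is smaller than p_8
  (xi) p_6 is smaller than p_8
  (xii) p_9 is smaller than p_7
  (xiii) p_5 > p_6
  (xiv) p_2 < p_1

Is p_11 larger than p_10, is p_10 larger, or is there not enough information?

undetermined

Following every chain through p_10: below p_10 we get p_2, p_6, p_9, p_5.
p_11 is not reached, and no chain runs the other way from p_11 to p_10.
So the given relations leave the order of p_10 and p_11 undetermined.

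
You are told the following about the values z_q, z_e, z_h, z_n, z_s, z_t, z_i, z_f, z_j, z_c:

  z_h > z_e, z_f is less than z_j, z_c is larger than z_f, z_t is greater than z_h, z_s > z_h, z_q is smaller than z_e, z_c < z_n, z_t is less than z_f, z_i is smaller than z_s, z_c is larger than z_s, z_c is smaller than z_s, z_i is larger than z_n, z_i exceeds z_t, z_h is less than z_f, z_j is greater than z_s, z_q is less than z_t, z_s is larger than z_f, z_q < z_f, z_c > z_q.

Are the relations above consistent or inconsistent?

inconsistent

Chaining the given relations yields z_c < z_n < z_i < z_s, so z_c < z_s. But one relation states z_s < z_c. These cannot both hold.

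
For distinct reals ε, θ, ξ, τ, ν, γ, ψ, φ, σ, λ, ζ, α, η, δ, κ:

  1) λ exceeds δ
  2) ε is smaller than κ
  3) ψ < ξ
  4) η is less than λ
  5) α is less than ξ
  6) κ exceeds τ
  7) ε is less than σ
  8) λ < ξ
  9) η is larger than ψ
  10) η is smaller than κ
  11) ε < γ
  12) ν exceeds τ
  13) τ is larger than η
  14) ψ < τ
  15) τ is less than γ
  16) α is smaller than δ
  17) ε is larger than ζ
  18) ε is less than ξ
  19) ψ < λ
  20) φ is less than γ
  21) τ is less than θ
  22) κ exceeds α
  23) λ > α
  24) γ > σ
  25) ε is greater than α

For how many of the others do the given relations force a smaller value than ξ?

From ξ the given relations immediately reach ψ, α, λ, ε.
From those, η, δ, ζ — 7 in total.
No other element is forced below ξ by the given relations, so the count is 7.

7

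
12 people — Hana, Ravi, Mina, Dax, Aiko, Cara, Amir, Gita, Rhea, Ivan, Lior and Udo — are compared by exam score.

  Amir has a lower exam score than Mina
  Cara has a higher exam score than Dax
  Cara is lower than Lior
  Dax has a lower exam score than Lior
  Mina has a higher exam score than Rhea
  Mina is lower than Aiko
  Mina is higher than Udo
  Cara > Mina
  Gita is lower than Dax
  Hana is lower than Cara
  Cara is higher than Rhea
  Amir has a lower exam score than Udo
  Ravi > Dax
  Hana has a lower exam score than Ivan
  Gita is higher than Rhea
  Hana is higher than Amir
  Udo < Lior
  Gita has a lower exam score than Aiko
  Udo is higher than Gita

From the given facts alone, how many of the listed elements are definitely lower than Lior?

Directly below Lior: Udo, Dax, Cara.
One step further: Amir, Hana, Rhea, Gita, Mina (8 so far).
No other element is forced below Lior by the given relations, so the count is 8.

8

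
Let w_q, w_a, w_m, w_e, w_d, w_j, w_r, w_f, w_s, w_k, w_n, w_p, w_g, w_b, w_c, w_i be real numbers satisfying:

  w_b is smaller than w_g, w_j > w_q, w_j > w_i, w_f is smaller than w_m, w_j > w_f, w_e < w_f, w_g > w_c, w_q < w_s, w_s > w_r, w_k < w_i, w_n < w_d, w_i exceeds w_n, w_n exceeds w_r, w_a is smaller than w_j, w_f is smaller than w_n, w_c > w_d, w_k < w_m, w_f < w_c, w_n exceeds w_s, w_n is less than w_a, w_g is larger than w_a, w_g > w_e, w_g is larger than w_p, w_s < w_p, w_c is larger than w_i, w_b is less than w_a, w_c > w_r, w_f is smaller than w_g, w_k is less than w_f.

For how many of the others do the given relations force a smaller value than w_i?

7

From w_i the given relations immediately reach w_k, w_n.
From those, w_r, w_f, w_s — 5 in total.
From those, w_e, w_q — 7 in total.
Nothing else is reachable below w_i; 7 in all.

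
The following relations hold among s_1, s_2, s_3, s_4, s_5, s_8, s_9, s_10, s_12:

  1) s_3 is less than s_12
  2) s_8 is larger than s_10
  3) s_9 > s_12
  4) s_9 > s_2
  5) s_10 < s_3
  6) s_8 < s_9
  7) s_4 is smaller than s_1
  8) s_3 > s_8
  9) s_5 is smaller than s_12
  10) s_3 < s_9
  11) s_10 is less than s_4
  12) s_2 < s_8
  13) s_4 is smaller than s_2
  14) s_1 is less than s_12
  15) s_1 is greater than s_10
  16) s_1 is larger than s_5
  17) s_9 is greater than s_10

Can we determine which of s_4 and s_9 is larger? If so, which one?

The relevant relations are s_4 < s_2; s_2 < s_8; s_8 < s_3; s_3 < s_12; s_12 < s_9.
Together: s_4 < s_2 < s_8 < s_3 < s_12 < s_9.
So s_9 is larger.

s_9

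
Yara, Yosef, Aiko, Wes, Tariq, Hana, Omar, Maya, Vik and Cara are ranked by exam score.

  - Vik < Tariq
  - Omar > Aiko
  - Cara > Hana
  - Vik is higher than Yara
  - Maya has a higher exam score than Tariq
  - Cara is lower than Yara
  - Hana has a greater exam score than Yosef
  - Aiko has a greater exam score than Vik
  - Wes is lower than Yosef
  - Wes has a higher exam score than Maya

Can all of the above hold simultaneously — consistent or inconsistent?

Chaining the given relations yields Tariq < Maya < Wes < Yosef < Hana < Cara < Yara < Vik, so Tariq < Vik. But one relation states Vik < Tariq. These cannot both hold.

inconsistent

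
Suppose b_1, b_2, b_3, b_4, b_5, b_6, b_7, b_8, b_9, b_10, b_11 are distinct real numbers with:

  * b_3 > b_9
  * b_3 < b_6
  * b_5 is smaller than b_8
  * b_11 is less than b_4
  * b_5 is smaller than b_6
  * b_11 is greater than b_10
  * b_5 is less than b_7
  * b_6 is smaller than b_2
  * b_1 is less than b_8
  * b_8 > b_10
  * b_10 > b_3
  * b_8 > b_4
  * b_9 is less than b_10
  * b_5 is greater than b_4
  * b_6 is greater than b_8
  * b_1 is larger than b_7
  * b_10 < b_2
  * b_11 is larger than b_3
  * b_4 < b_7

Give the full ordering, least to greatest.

b_9 < b_3 < b_10 < b_11 < b_4 < b_5 < b_7 < b_1 < b_8 < b_6 < b_2

Each adjacent pair is fixed by a given relation: b_9 < b_3; b_3 < b_10; b_10 < b_11; b_11 < b_4; b_4 < b_5; b_5 < b_7; b_7 < b_1; b_1 < b_8; b_8 < b_6; b_6 < b_2. Chaining them end to end gives the full order.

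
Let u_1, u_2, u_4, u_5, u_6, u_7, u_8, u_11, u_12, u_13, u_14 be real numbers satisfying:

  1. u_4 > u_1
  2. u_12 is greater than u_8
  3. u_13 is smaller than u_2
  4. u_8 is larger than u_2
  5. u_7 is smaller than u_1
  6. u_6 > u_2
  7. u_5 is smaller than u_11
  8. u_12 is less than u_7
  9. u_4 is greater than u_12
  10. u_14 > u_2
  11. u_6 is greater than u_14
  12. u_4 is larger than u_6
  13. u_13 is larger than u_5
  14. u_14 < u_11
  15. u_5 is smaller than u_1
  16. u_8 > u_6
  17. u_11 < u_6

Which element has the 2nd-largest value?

u_1

The consecutive relations fix a unique order: u_5 < u_13 < u_2 < u_14 < u_11 < u_6 < u_8 < u_12 < u_7 < u_1 < u_4.
The 2nd largest is u_1.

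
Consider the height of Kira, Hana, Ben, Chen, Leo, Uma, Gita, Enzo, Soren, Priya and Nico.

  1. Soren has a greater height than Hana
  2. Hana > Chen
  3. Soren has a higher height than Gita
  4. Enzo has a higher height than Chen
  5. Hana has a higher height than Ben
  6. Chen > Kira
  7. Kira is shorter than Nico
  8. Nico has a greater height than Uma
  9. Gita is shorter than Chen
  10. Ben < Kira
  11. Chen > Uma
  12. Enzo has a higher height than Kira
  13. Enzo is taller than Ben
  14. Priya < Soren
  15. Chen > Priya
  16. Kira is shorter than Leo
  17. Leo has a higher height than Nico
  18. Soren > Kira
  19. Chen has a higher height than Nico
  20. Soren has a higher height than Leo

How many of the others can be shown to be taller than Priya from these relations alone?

4

Directly above Priya: Chen, Soren.
One step further: Hana, Enzo (4 so far).
Nothing else is reachable above Priya; 4 in all.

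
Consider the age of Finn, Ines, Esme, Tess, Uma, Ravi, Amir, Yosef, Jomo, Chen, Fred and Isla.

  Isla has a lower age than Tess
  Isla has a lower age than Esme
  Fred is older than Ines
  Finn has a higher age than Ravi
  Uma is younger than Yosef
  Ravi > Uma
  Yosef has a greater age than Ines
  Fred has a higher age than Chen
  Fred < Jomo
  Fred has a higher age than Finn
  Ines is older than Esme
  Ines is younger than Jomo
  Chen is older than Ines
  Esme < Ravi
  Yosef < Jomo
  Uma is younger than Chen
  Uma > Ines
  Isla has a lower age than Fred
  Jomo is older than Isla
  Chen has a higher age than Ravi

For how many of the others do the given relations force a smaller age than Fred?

Directly below Fred: Isla, Ines, Finn, Chen.
One step further: Esme, Uma, Ravi (7 so far).
No other element is forced below Fred by the given relations, so the count is 7.

7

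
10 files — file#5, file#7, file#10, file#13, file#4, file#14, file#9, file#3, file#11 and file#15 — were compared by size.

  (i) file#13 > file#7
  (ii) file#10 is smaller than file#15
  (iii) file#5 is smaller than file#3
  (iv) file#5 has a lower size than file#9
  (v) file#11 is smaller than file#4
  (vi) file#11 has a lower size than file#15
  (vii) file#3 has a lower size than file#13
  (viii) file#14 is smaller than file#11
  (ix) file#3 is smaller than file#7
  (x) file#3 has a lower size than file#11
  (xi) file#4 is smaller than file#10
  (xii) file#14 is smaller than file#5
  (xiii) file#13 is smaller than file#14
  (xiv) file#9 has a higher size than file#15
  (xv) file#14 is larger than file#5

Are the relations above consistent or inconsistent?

We have file#14 < file#5 stated directly, yet also file#5 < file#3 < file#7 < file#13 < file#14 by chaining the others — so file#5 < file#14. Contradiction.

inconsistent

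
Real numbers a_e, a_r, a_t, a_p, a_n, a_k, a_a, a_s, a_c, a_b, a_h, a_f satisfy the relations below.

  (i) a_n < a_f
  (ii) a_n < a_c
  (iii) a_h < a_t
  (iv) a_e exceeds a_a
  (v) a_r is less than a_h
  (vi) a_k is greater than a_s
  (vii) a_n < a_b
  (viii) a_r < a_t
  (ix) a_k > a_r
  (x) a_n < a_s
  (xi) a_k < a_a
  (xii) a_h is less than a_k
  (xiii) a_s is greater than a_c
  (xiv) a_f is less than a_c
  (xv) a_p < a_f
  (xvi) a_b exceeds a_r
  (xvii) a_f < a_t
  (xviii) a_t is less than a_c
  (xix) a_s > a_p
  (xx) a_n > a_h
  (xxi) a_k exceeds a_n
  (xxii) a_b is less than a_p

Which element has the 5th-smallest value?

a_p

Chaining the given pairs: a_r < a_h < a_n < a_b < a_p < a_f < a_t < a_c < a_s < a_k < a_a < a_e.
The 5th smallest is a_p.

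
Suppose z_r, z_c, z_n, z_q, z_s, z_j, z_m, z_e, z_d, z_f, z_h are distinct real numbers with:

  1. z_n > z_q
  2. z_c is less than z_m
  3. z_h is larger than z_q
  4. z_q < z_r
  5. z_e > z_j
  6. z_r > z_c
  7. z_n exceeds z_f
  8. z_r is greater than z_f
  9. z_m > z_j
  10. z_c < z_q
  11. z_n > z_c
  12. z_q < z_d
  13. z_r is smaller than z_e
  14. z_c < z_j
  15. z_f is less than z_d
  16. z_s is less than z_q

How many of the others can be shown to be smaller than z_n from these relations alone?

4

From z_n the given relations immediately reach z_c, z_f, z_q.
From those, z_s — 4 in total.
No other element is forced below z_n by the given relations, so the count is 4.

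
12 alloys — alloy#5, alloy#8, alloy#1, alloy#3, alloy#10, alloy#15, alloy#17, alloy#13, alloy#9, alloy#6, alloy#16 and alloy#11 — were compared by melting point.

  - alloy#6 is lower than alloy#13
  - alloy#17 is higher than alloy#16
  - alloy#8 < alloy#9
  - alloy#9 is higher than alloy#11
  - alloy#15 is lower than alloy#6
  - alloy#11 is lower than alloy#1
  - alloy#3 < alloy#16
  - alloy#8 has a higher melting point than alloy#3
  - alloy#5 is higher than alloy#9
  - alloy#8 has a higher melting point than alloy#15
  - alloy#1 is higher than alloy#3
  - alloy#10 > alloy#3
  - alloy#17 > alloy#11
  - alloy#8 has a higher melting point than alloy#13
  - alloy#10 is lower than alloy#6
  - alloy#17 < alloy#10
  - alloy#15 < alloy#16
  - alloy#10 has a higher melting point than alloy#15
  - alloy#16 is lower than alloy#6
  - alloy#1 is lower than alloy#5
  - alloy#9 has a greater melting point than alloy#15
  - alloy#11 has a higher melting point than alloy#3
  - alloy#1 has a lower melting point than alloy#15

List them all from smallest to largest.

Each adjacent pair is fixed by a given relation: alloy#3 < alloy#11; alloy#11 < alloy#1; alloy#1 < alloy#15; alloy#15 < alloy#16; alloy#16 < alloy#17; alloy#17 < alloy#10; alloy#10 < alloy#6; alloy#6 < alloy#13; alloy#13 < alloy#8; alloy#8 < alloy#9; alloy#9 < alloy#5. Chaining them end to end gives the full order.

alloy#3 < alloy#11 < alloy#1 < alloy#15 < alloy#16 < alloy#17 < alloy#10 < alloy#6 < alloy#13 < alloy#8 < alloy#9 < alloy#5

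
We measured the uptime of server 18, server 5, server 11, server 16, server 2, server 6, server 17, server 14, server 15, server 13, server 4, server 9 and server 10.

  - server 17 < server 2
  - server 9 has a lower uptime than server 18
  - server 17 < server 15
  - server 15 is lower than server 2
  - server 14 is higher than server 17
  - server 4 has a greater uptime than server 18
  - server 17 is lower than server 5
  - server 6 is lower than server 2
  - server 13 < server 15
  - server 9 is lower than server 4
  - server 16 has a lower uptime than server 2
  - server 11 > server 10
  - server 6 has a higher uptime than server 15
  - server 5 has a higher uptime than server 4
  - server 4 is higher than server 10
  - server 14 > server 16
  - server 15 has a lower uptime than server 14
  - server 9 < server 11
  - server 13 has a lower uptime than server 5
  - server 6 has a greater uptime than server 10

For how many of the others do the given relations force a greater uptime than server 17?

Directly above server 17: server 15, server 5, server 14, server 2.
One step further: server 6 (5 so far).
No other element is forced above server 17 by the given relations, so the count is 5.

5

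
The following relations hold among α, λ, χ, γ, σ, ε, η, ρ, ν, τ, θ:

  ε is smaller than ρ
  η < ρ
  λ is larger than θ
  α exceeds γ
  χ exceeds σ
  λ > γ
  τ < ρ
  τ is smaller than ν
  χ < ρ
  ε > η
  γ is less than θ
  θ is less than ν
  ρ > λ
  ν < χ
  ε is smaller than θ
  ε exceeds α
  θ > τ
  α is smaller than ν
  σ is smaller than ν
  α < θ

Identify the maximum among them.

γ is not greatest since γ < α; η is not greatest since η < ε; α is not greatest since α < ε; σ is not greatest since σ < ν; τ is not greatest since τ < θ; ε is not greatest since ε < ρ; θ is not greatest since θ < ν; ν is not greatest since ν < χ; χ is not greatest since χ < ρ; λ is not greatest since λ < ρ.
Only ρ has nothing above it, so ρ is the maximum.

ρ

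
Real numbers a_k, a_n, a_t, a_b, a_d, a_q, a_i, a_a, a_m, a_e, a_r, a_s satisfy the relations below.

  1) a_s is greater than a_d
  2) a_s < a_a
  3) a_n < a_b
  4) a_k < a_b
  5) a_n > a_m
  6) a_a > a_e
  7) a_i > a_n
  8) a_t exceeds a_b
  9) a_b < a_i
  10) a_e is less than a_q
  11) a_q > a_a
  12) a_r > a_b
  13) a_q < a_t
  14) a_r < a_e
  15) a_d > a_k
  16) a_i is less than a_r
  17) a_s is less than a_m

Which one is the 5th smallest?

Piecing the relations together gives one ordering: a_k < a_d < a_s < a_m < a_n < a_b < a_i < a_r < a_e < a_a < a_q < a_t.
The 5th smallest is a_n.

a_n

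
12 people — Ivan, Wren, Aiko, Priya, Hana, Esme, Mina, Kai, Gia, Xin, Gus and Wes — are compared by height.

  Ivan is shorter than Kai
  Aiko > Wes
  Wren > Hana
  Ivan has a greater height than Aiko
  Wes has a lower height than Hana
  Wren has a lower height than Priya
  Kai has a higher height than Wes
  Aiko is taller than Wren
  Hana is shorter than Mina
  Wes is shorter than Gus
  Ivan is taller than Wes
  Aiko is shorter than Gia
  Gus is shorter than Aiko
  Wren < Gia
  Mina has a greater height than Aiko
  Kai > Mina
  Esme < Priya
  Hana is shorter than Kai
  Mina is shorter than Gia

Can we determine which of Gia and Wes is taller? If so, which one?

Chaining the given relations: Wes < Hana < Wren < Aiko < Mina < Gia.
So Gia is taller.

Gia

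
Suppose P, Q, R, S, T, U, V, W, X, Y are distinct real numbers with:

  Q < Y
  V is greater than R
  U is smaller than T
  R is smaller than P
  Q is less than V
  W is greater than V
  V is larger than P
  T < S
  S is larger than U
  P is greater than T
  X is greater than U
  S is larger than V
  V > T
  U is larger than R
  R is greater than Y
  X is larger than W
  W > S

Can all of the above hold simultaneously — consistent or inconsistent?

consistent

Every relation is compatible with Q < Y < R < U < T < P < V < S < W < X; the set is consistent.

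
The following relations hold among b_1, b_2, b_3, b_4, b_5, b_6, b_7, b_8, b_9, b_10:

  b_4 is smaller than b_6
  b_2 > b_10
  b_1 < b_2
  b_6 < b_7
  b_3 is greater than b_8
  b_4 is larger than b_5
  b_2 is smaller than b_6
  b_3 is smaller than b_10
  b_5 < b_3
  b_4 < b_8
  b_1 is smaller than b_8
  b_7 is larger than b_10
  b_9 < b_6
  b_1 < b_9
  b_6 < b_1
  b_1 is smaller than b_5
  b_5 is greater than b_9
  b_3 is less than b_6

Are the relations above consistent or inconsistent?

inconsistent

We have b_6 < b_1 stated directly, yet also b_1 < b_9 < b_5 < b_4 < b_8 < b_3 < b_10 < b_2 < b_6 by chaining the others — so b_1 < b_6. Contradiction.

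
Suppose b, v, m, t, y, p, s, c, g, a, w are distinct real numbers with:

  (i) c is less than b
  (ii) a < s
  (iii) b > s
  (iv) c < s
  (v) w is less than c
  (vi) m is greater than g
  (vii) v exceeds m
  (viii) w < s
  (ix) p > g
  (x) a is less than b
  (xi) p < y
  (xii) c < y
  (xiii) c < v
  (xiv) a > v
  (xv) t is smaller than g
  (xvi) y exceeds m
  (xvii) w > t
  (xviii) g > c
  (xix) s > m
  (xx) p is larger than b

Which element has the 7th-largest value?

m

Chaining the given pairs: t < w < c < g < m < v < a < s < b < p < y.
The 7th largest is m.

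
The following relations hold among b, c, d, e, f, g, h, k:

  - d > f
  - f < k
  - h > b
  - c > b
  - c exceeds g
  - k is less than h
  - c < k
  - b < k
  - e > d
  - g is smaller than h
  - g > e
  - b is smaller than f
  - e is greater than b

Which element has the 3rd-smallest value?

d

Piecing the relations together gives one ordering: b < f < d < e < g < c < k < h.
The 3rd smallest is d.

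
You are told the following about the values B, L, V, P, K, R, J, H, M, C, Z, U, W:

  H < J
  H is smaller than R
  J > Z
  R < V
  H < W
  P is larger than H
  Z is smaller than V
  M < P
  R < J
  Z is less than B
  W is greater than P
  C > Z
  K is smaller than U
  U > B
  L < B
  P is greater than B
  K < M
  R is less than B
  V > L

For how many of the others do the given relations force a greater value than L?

5

Directly above L: B, V.
One step further: U, P (4 so far).
One step further: W (5 so far).
Nothing else is reachable above L; 5 in all.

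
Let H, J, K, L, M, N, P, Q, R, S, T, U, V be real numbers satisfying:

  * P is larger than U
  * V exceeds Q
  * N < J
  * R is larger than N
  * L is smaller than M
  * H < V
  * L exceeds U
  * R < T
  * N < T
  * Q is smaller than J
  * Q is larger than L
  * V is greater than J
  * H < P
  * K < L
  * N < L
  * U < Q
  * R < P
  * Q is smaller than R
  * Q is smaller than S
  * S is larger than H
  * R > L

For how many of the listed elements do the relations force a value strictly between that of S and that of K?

2

Chaining upward from K reaches: L, Q, M, R, J, T, P, V.
Chaining downward from S reaches: U, N, L, Q, H.
Strictly between K and S are those in both lists: L, Q — 2 elements.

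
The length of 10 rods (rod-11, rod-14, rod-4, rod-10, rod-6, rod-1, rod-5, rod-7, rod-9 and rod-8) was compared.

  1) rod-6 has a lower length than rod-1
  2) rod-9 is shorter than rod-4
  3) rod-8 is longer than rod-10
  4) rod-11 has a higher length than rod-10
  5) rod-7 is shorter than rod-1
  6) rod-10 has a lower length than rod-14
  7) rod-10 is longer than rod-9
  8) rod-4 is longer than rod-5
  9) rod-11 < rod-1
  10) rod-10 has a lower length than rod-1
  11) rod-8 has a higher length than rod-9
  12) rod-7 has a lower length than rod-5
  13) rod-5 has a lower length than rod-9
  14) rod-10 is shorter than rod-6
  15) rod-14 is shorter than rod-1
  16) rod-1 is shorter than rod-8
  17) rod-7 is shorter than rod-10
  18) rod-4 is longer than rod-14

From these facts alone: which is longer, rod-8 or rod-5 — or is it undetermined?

Following the relations from rod-5: rod-5 < rod-9 < rod-10 < rod-14 < rod-1 < rod-8.
So rod-8 is longer.

rod-8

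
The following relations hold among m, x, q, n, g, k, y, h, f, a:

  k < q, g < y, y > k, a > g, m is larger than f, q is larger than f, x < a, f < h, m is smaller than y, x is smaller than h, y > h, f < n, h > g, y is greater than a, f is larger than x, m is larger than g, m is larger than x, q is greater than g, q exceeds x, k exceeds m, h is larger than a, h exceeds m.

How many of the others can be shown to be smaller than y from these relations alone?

7

The elements the relations force below y are x, g, f, m, a, h, k — no chain reaches any other.
That is 7.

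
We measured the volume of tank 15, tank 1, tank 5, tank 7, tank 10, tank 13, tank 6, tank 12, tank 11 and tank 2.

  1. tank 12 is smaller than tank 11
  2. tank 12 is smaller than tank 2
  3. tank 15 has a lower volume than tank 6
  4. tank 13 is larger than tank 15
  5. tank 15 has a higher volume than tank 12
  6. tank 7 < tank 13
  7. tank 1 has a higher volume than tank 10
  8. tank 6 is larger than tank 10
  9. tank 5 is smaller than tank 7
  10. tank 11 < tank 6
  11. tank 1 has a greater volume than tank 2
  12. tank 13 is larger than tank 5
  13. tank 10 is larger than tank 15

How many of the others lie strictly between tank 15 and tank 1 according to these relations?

The relations place tank 15 below tank 1. An element lies strictly between them when it is forced above tank 15 and also forced below tank 1.
Above tank 15: {tank 13, tank 10, tank 6}. Below tank 1: {tank 12, tank 2, tank 10}.
Intersection: {tank 10} — 1.

1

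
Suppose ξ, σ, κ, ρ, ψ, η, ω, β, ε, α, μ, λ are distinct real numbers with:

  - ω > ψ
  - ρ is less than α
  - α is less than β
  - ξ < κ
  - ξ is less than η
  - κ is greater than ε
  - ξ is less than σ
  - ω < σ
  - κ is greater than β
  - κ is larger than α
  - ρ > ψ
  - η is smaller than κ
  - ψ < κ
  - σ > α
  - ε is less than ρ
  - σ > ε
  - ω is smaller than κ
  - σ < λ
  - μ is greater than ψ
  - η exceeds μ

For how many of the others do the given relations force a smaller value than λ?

From λ the given relations immediately reach σ.
From those, ξ, ε, ω, α — 5 in total.
From those, ψ, ρ — 7 in total.
Nothing else is reachable below λ; 7 in all.

7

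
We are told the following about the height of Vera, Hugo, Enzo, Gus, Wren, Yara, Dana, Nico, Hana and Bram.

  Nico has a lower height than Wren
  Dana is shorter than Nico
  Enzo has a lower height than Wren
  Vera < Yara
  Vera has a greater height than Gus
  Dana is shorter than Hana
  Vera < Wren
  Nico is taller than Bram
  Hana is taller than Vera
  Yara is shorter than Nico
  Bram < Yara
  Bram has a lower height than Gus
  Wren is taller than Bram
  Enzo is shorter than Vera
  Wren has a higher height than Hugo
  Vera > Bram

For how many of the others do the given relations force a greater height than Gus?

From Gus the given relations immediately reach Vera.
From those, Yara, Hana, Wren — 4 in total.
From those, Nico — 5 in total.
No other element is forced above Gus by the given relations, so the count is 5.

5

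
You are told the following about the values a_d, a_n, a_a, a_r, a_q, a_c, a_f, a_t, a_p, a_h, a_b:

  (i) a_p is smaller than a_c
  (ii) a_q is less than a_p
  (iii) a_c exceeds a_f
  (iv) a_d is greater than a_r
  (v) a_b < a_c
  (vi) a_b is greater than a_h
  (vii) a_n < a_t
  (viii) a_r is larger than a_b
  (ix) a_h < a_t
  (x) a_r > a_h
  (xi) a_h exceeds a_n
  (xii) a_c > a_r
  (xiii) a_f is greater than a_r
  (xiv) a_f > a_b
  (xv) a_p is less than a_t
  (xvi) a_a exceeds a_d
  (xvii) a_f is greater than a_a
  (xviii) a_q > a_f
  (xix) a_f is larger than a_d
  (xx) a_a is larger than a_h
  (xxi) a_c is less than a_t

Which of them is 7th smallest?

a_f

Chaining the given pairs: a_n < a_h < a_b < a_r < a_d < a_a < a_f < a_q < a_p < a_c < a_t.
Counting 7 from the smallest end gives a_f.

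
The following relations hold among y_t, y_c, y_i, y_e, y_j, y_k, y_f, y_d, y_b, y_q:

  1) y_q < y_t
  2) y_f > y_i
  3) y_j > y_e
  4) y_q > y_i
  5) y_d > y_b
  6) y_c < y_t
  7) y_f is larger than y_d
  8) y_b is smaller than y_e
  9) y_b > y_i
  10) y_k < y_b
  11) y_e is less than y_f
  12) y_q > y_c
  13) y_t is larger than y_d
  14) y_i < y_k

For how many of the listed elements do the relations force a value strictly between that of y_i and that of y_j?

3

The relations place y_i below y_j. An element lies strictly between them when it is forced above y_i and also forced below y_j.
Above y_i: {y_q, y_k, y_b, y_d, y_e, y_t, y_f}. Below y_j: {y_k, y_b, y_e}.
Intersection: {y_k, y_b, y_e} — 3.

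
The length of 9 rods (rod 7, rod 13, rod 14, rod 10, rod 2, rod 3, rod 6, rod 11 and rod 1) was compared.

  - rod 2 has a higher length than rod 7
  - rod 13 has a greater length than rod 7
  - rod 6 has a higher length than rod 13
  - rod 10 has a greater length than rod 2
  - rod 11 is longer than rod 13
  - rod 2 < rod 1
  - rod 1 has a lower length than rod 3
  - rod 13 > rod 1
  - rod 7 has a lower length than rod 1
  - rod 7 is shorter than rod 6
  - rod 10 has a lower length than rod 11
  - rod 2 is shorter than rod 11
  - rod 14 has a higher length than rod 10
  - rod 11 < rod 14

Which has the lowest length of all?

rod 2 is not least since rod 7 < rod 2; rod 1 is not least since rod 2 < rod 1; rod 13 is not least since rod 7 < rod 13; rod 10 is not least since rod 2 < rod 10; rod 6 is not least since rod 7 < rod 6; rod 11 is not least since rod 10 < rod 11; rod 3 is not least since rod 1 < rod 3; rod 14 is not least since rod 11 < rod 14.
Only rod 7 has nothing below it, so rod 7 is the lowest length.

rod 7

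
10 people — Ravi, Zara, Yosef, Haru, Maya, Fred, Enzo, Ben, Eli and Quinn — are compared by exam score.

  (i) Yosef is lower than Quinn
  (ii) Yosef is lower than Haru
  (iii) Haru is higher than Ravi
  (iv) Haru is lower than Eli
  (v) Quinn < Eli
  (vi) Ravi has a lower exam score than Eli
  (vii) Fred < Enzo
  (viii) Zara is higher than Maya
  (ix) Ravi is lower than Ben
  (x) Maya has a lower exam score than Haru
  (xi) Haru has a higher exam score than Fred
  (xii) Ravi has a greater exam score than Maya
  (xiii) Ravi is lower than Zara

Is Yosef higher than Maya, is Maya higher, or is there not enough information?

undetermined

Following every chain through Maya: above Maya we get Ravi, Ben, Zara, Haru, Eli.
Yosef is not reached, and no chain runs the other way from Yosef to Maya.
So the given relations leave the order of Maya and Yosef undetermined.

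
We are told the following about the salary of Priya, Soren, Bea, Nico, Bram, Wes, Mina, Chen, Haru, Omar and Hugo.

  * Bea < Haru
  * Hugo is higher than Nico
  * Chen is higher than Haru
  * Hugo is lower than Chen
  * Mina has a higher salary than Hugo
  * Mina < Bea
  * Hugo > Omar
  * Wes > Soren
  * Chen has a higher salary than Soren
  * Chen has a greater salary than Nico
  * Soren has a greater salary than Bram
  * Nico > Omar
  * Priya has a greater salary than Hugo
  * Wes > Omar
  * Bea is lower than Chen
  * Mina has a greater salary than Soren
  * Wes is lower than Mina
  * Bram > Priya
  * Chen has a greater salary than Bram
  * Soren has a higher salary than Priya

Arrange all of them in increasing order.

Nothing is placed below Omar, so it is least; from there Omar < Nico; Nico < Hugo; Hugo < Priya; Priya < Bram; Bram < Soren; Soren < Wes; Wes < Mina; Mina < Bea; Bea < Haru; Haru < Chen, each given directly.

Omar < Nico < Hugo < Priya < Bram < Soren < Wes < Mina < Bea < Haru < Chen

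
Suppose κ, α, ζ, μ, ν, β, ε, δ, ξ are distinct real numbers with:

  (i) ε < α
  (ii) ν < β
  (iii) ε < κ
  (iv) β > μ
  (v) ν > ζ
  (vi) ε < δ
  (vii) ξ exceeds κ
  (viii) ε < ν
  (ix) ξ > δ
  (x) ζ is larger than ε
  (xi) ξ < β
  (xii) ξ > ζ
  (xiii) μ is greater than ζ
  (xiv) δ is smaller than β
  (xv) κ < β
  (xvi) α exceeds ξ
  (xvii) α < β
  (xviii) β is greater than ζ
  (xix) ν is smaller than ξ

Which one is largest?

β

Chaining downward from β: directly below it, ζ, ν, δ, κ, μ, ξ, α; then ε.
That covers every other element, and nothing is given above β, so β is the largest.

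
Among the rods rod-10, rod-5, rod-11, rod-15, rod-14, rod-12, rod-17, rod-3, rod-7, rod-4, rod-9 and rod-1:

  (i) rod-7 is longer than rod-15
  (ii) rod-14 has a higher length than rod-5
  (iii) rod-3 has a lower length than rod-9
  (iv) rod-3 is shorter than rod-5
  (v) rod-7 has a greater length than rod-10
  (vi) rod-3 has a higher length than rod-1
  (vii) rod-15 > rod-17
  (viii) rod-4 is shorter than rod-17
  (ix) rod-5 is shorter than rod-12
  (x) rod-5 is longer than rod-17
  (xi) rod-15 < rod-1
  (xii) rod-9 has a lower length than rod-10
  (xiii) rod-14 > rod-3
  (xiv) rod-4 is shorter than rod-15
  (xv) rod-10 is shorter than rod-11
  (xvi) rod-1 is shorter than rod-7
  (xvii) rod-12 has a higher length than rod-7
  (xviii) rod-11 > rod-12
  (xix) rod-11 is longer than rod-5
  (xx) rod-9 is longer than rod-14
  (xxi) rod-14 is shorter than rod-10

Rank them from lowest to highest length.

rod-4 < rod-17 < rod-15 < rod-1 < rod-3 < rod-5 < rod-14 < rod-9 < rod-10 < rod-7 < rod-12 < rod-11

Each adjacent pair is fixed by a given relation: rod-4 < rod-17; rod-17 < rod-15; rod-15 < rod-1; rod-1 < rod-3; rod-3 < rod-5; rod-5 < rod-14; rod-14 < rod-9; rod-9 < rod-10; rod-10 < rod-7; rod-7 < rod-12; rod-12 < rod-11. Chaining them end to end gives the full order.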